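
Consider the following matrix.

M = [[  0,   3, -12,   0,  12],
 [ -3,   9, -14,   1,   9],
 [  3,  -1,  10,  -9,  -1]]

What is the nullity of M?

Row reduce to echelon form.
Swap R1 ↔ R2
R3 ← R3 + R1: [0, 8, -4, -8, 8]
R3 ← R3 − (8/3)·R2: [0, 0, 28, -8, -24]
3 nonzero rows, so rank(M) = 3.
M has 5 columns; by rank–nullity, nullity = 5 − 3 = 2.

2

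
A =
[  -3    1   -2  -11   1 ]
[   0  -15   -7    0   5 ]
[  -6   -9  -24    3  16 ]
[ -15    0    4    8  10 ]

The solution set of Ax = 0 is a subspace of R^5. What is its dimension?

1

Row reduce to echelon form.
R3 ← R3 − (2)·R1: [0, -11, -20, 25, 14]
R4 ← R4 − (5)·R1: [0, -5, 14, 63, 5]
R3 ← R3 − (11/15)·R2: [0, 0, -223/15, 25, 31/3]
R4 ← R4 − (1/3)·R2: [0, 0, 49/3, 63, 10/3]
R4 ← R4 + (245/223)·R3: [0, 0, 0, 20174/223, 3275/223]
4 nonzero rows, so rank(A) = 4.
A has 5 columns; by rank–nullity, nullity = 5 − 4 = 1.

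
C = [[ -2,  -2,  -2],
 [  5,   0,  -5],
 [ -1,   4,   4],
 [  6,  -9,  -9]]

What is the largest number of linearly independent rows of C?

Row reduce to echelon form.
R2 ← R2 + (5/2)·R1: [0, -5, -10]
R3 ← R3 − (1/2)·R1: [0, 5, 5]
R4 ← R4 + (3)·R1: [0, -15, -15]
R3 ← R3 + R2: [0, 0, -5]
R4 ← R4 − (3)·R2: [0, 0, 15]
R4 ← R4 + (3)·R3: [0, 0, 0]
Echelon form has 3 nonzero rows, so rank(C) = 3.
The rank gives the maximum number of linearly independent rows: 3.

3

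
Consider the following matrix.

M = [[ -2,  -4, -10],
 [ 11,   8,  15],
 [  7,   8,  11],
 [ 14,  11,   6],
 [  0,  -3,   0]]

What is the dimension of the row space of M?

3

Row reduce to echelon form.
R2 ← R2 + (11/2)·R1: [0, -14, -40]
R3 ← R3 + (7/2)·R1: [0, -6, -24]
R4 ← R4 + (7)·R1: [0, -17, -64]
R3 ← R3 − (3/7)·R2: [0, 0, -48/7]
R4 ← R4 − (17/14)·R2: [0, 0, -108/7]
R5 ← R5 − (3/14)·R2: [0, 0, 60/7]
R4 ← R4 − (9/4)·R3: [0, 0, 0]
R5 ← R5 + (5/4)·R3: [0, 0, 0]
Echelon form has 3 nonzero rows, so rank(M) = 3.
The row space has dimension equal to the rank: 3.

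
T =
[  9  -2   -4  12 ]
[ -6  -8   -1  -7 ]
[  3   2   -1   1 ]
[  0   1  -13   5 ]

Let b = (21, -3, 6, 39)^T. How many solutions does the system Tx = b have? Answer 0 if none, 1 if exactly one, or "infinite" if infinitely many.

1

Row reduce the augmented matrix [T | b].
R2 ← R2 + (2/3)·R1: [0, -28/3, -11/3, 1, 11]
R3 ← R3 − (1/3)·R1: [0, 8/3, 1/3, -3, -1]
R3 ← R3 + (2/7)·R2: [0, 0, -5/7, -19/7, 15/7]
R4 ← R4 + (3/28)·R2: [0, 0, -375/28, 143/28, 1125/28]
R4 ← R4 − (75/4)·R3: [0, 0, 0, 56, 0]
The echelon form has 4 nonzero rows, and every pivot lies in the first 4 columns, so rank(T) = rank([T|b]) = 4.
The system is consistent.
rank = 4 = number of unknowns, so the solution is unique.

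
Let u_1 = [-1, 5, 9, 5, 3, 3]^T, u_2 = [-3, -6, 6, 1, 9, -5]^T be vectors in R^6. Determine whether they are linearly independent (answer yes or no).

yes

Form the matrix with these vectors as rows and row reduce.
R2 ← R2 − (3)·R1: [0, -21, -21, -14, 0, -14]
2 nonzero rows, so the 2 vectors span a space of dimension 2.
Since 2 = 2, the vectors are linearly independent.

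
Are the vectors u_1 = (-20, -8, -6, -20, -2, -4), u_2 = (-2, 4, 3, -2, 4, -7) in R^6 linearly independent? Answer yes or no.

yes

Form the matrix with these vectors as rows and row reduce.
R2 ← R2 − (1/10)·R1: [0, 24/5, 18/5, 0, 21/5, -33/5]
2 nonzero rows, so the 2 vectors span a space of dimension 2.
Since 2 = 2, the vectors are linearly independent.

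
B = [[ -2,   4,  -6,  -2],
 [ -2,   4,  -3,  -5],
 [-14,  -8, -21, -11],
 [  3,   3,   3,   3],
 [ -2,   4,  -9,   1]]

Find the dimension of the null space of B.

Row reduce to echelon form.
R2 ← R2 − R1: [0, 0, 3, -3]
R3 ← R3 − (7)·R1: [0, -36, 21, 3]
R4 ← R4 + (3/2)·R1: [0, 9, -6, 0]
R5 ← R5 − R1: [0, 0, -3, 3]
Swap R2 ↔ R3
R4 ← R4 + (1/4)·R2: [0, 0, -3/4, 3/4]
R4 ← R4 + (1/4)·R3: [0, 0, 0, 0]
R5 ← R5 + R3: [0, 0, 0, 0]
3 nonzero rows, so rank(B) = 3.
B has 4 columns; by rank–nullity, nullity = 4 − 3 = 1.

1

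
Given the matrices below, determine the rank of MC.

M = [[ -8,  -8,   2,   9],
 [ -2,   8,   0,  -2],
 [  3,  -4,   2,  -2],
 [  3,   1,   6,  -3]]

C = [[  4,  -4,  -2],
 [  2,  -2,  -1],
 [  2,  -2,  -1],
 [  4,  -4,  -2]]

First compute MC:
[[ -8,   8,   4],
 [  0,   0,   0],
 [  0,   0,   0],
 [ 14, -14,  -7]]
Now row reduce the product.
R4 ← R4 + (7/4)·R1: [0, 0, 0]
1 nonzero row, so rank(MC) = 1.

1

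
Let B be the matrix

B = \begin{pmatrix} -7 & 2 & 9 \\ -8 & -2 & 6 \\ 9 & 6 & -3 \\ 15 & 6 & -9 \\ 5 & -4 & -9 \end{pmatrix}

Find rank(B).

2

Row reduce to echelon form.
R2 ← R2 − (8/7)·R1: [0, -30/7, -30/7]
R3 ← R3 + (9/7)·R1: [0, 60/7, 60/7]
R4 ← R4 + (15/7)·R1: [0, 72/7, 72/7]
R5 ← R5 + (5/7)·R1: [0, -18/7, -18/7]
R3 ← R3 + (2)·R2: [0, 0, 0]
R4 ← R4 + (12/5)·R2: [0, 0, 0]
R5 ← R5 − (3/5)·R2: [0, 0, 0]
Echelon form has 2 nonzero rows, so rank(B) = 2.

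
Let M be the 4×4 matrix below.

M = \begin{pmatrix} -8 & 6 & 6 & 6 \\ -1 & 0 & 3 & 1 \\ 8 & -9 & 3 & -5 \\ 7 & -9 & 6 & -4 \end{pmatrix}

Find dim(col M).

Row reduce to echelon form.
R2 ← R2 − (1/8)·R1: [0, -3/4, 9/4, 1/4]
R3 ← R3 + R1: [0, -3, 9, 1]
R4 ← R4 + (7/8)·R1: [0, -15/4, 45/4, 5/4]
R3 ← R3 − (4)·R2: [0, 0, 0, 0]
R4 ← R4 − (5)·R2: [0, 0, 0, 0]
Echelon form has 2 nonzero rows, so rank(M) = 2.
The column space has dimension equal to the rank: 2.

2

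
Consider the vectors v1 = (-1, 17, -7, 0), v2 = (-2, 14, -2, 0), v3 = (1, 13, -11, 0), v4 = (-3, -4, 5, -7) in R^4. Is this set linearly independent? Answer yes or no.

no

Form the matrix with these vectors as rows and row reduce.
R2 ← R2 − (2)·R1: [0, -20, 12, 0]
R3 ← R3 + R1: [0, 30, -18, 0]
R4 ← R4 − (3)·R1: [0, -55, 26, -7]
R3 ← R3 + (3/2)·R2: [0, 0, 0, 0]
R4 ← R4 − (11/4)·R2: [0, 0, -7, -7]
Swap R3 ↔ R4
3 nonzero rows, so the 4 vectors span a space of dimension 3.
Since 3 < 4, the vectors are linearly dependent.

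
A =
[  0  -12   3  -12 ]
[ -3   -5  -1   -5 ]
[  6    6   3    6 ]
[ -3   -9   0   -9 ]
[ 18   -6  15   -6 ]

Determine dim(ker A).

2

Row reduce to echelon form.
Swap R1 ↔ R2
R3 ← R3 + (2)·R1: [0, -4, 1, -4]
R4 ← R4 − R1: [0, -4, 1, -4]
R5 ← R5 + (6)·R1: [0, -36, 9, -36]
R3 ← R3 − (1/3)·R2: [0, 0, 0, 0]
R4 ← R4 − (1/3)·R2: [0, 0, 0, 0]
R5 ← R5 − (3)·R2: [0, 0, 0, 0]
2 nonzero rows, so rank(A) = 2.
A has 4 columns; by rank–nullity, nullity = 4 − 2 = 2.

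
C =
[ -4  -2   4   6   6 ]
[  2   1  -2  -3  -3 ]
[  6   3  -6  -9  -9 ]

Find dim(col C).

1

Row reduce to echelon form.
R2 ← R2 + (1/2)·R1: [0, 0, 0, 0, 0]
R3 ← R3 + (3/2)·R1: [0, 0, 0, 0, 0]
Echelon form has 1 nonzero row, so rank(C) = 1.
The column space has dimension equal to the rank: 1.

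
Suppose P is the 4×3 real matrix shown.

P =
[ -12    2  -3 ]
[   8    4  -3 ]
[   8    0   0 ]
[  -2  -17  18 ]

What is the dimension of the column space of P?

Row reduce to echelon form.
R2 ← R2 + (2/3)·R1: [0, 16/3, -5]
R3 ← R3 + (2/3)·R1: [0, 4/3, -2]
R4 ← R4 − (1/6)·R1: [0, -52/3, 37/2]
R3 ← R3 − (1/4)·R2: [0, 0, -3/4]
R4 ← R4 + (13/4)·R2: [0, 0, 9/4]
R4 ← R4 + (3)·R3: [0, 0, 0]
Echelon form has 3 nonzero rows, so rank(P) = 3.
The column space has dimension equal to the rank: 3.

3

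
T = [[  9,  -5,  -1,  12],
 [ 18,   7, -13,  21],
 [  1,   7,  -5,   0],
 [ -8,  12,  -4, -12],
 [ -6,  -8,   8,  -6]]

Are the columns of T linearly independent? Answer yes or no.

Row reduce T to echelon form.
R2 ← R2 − (2)·R1: [0, 17, -11, -3]
R3 ← R3 − (1/9)·R1: [0, 68/9, -44/9, -4/3]
R4 ← R4 + (8/9)·R1: [0, 68/9, -44/9, -4/3]
R5 ← R5 + (2/3)·R1: [0, -34/3, 22/3, 2]
R3 ← R3 − (4/9)·R2: [0, 0, 0, 0]
R4 ← R4 − (4/9)·R2: [0, 0, 0, 0]
R5 ← R5 + (2/3)·R2: [0, 0, 0, 0]
2 pivots among 4 columns.
Only 2 < 4 pivot columns, so the columns are linearly dependent.

no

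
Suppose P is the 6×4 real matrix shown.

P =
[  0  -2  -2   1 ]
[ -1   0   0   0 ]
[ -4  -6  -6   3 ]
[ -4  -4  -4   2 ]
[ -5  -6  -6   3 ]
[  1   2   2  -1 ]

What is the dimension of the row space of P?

Row reduce to echelon form.
Swap R1 ↔ R2
R3 ← R3 − (4)·R1: [0, -6, -6, 3]
R4 ← R4 − (4)·R1: [0, -4, -4, 2]
R5 ← R5 − (5)·R1: [0, -6, -6, 3]
R6 ← R6 + R1: [0, 2, 2, -1]
R3 ← R3 − (3)·R2: [0, 0, 0, 0]
R4 ← R4 − (2)·R2: [0, 0, 0, 0]
R5 ← R5 − (3)·R2: [0, 0, 0, 0]
R6 ← R6 + R2: [0, 0, 0, 0]
Echelon form has 2 nonzero rows, so rank(P) = 2.
The row space has dimension equal to the rank: 2.

2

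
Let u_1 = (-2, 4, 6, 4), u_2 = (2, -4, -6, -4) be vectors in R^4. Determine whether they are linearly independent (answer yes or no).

Form the matrix with these vectors as rows and row reduce.
R2 ← R2 + R1: [0, 0, 0, 0]
1 nonzero row, so the 2 vectors span a space of dimension 1.
Since 1 < 2, the vectors are linearly dependent.

no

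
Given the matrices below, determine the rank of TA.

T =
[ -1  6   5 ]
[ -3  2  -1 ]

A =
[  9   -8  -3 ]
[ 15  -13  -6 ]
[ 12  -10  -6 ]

First compute TA:
[[141, -120, -63],
 [ -9,   8,   3]]
Now row reduce the product.
R2 ← R2 + (3/47)·R1: [0, 16/47, -48/47]
2 nonzero rows, so rank(TA) = 2.

2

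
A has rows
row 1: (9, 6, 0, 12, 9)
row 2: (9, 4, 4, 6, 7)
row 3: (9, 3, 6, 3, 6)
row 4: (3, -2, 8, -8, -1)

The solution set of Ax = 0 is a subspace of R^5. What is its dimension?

Row reduce to echelon form.
R2 ← R2 − R1: [0, -2, 4, -6, -2]
R3 ← R3 − R1: [0, -3, 6, -9, -3]
R4 ← R4 − (1/3)·R1: [0, -4, 8, -12, -4]
R3 ← R3 − (3/2)·R2: [0, 0, 0, 0, 0]
R4 ← R4 − (2)·R2: [0, 0, 0, 0, 0]
2 nonzero rows, so rank(A) = 2.
A has 5 columns; by rank–nullity, nullity = 5 − 2 = 3.

3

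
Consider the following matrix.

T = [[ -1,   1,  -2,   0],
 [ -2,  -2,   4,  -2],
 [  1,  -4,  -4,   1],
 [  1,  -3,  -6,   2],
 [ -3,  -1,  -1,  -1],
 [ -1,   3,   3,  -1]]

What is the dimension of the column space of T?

4

Row reduce to echelon form.
R2 ← R2 − (2)·R1: [0, -4, 8, -2]
R3 ← R3 + R1: [0, -3, -6, 1]
R4 ← R4 + R1: [0, -2, -8, 2]
R5 ← R5 − (3)·R1: [0, -4, 5, -1]
R6 ← R6 − R1: [0, 2, 5, -1]
R3 ← R3 − (3/4)·R2: [0, 0, -12, 5/2]
R4 ← R4 − (1/2)·R2: [0, 0, -12, 3]
R5 ← R5 − R2: [0, 0, -3, 1]
R6 ← R6 + (1/2)·R2: [0, 0, 9, -2]
R4 ← R4 − R3: [0, 0, 0, 1/2]
R5 ← R5 − (1/4)·R3: [0, 0, 0, 3/8]
R6 ← R6 + (3/4)·R3: [0, 0, 0, -1/8]
R5 ← R5 − (3/4)·R4: [0, 0, 0, 0]
R6 ← R6 + (1/4)·R4: [0, 0, 0, 0]
Echelon form has 4 nonzero rows, so rank(T) = 4.
The column space has dimension equal to the rank: 4.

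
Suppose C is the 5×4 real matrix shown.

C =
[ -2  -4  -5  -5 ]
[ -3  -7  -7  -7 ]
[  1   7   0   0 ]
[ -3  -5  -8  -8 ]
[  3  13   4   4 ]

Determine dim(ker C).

Row reduce to echelon form.
R2 ← R2 − (3/2)·R1: [0, -1, 1/2, 1/2]
R3 ← R3 + (1/2)·R1: [0, 5, -5/2, -5/2]
R4 ← R4 − (3/2)·R1: [0, 1, -1/2, -1/2]
R5 ← R5 + (3/2)·R1: [0, 7, -7/2, -7/2]
R3 ← R3 + (5)·R2: [0, 0, 0, 0]
R4 ← R4 + R2: [0, 0, 0, 0]
R5 ← R5 + (7)·R2: [0, 0, 0, 0]
2 nonzero rows, so rank(C) = 2.
C has 4 columns; by rank–nullity, nullity = 4 − 2 = 2.

2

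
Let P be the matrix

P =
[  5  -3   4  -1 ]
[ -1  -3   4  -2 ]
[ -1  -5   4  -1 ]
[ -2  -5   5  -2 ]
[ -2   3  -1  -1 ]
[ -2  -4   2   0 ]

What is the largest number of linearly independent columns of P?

Row reduce to echelon form.
R2 ← R2 + (1/5)·R1: [0, -18/5, 24/5, -11/5]
R3 ← R3 + (1/5)·R1: [0, -28/5, 24/5, -6/5]
R4 ← R4 + (2/5)·R1: [0, -31/5, 33/5, -12/5]
R5 ← R5 + (2/5)·R1: [0, 9/5, 3/5, -7/5]
R6 ← R6 + (2/5)·R1: [0, -26/5, 18/5, -2/5]
R3 ← R3 − (14/9)·R2: [0, 0, -8/3, 20/9]
R4 ← R4 − (31/18)·R2: [0, 0, -5/3, 25/18]
R5 ← R5 + (1/2)·R2: [0, 0, 3, -5/2]
R6 ← R6 − (13/9)·R2: [0, 0, -10/3, 25/9]
R4 ← R4 − (5/8)·R3: [0, 0, 0, 0]
R5 ← R5 + (9/8)·R3: [0, 0, 0, 0]
R6 ← R6 − (5/4)·R3: [0, 0, 0, 0]
Echelon form has 3 nonzero rows, so rank(P) = 3.
The rank gives the maximum number of linearly independent columns: 3.

3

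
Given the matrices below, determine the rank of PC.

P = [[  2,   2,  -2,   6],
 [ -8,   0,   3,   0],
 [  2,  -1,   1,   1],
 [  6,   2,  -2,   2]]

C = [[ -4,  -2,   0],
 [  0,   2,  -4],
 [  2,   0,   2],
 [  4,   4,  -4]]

2

First compute PC:
[[ 12,  24, -36],
 [ 38,  16,   6],
 [ -2,  -2,   2],
 [-20,   0, -20]]
Now row reduce the product.
R2 ← R2 − (19/6)·R1: [0, -60, 120]
R3 ← R3 + (1/6)·R1: [0, 2, -4]
R4 ← R4 + (5/3)·R1: [0, 40, -80]
R3 ← R3 + (1/30)·R2: [0, 0, 0]
R4 ← R4 + (2/3)·R2: [0, 0, 0]
2 nonzero rows, so rank(PC) = 2.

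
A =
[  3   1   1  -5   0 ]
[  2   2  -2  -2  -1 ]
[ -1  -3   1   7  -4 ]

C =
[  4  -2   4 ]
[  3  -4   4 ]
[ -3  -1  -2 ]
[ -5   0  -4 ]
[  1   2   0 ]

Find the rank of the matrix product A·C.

First compute AC:
[[ 37, -11,  34],
 [ 29, -12,  28],
 [-55,   5, -46]]
Now row reduce the product.
R2 ← R2 − (29/37)·R1: [0, -125/37, 50/37]
R3 ← R3 + (55/37)·R1: [0, -420/37, 168/37]
R3 ← R3 − (84/25)·R2: [0, 0, 0]
2 nonzero rows, so rank(AC) = 2.

2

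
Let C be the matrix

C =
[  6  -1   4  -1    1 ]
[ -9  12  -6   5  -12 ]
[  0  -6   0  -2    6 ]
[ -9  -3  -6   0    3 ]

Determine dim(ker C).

3

Row reduce to echelon form.
R2 ← R2 + (3/2)·R1: [0, 21/2, 0, 7/2, -21/2]
R4 ← R4 + (3/2)·R1: [0, -9/2, 0, -3/2, 9/2]
R3 ← R3 + (4/7)·R2: [0, 0, 0, 0, 0]
R4 ← R4 + (3/7)·R2: [0, 0, 0, 0, 0]
2 nonzero rows, so rank(C) = 2.
C has 5 columns; by rank–nullity, nullity = 5 − 2 = 3.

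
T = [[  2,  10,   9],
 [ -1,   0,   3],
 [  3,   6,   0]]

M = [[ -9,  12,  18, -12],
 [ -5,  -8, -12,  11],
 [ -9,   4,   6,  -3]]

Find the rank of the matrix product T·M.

First compute TM:
[[-149, -20, -30,  59],
 [-18,   0,   0,   3],
 [-57, -12, -18,  30]]
Now row reduce the product.
R2 ← R2 − (18/149)·R1: [0, 360/149, 540/149, -615/149]
R3 ← R3 − (57/149)·R1: [0, -648/149, -972/149, 1107/149]
R3 ← R3 + (9/5)·R2: [0, 0, 0, 0]
2 nonzero rows, so rank(TM) = 2.

2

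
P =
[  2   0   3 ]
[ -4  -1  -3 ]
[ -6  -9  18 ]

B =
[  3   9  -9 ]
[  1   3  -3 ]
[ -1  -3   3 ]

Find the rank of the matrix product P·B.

First compute PB:
[[  3,   9,  -9],
 [-10, -30,  30],
 [-45, -135, 135]]
Now row reduce the product.
R2 ← R2 + (10/3)·R1: [0, 0, 0]
R3 ← R3 + (15)·R1: [0, 0, 0]
1 nonzero row, so rank(PB) = 1.

1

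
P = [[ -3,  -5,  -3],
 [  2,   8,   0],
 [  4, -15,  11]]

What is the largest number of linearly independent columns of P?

3

Row reduce to echelon form.
R2 ← R2 + (2/3)·R1: [0, 14/3, -2]
R3 ← R3 + (4/3)·R1: [0, -65/3, 7]
R3 ← R3 + (65/14)·R2: [0, 0, -16/7]
Echelon form has 3 nonzero rows, so rank(P) = 3.
The rank gives the maximum number of linearly independent columns: 3.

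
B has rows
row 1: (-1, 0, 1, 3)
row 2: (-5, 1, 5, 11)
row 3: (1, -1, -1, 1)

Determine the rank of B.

Row reduce to echelon form.
R2 ← R2 − (5)·R1: [0, 1, 0, -4]
R3 ← R3 + R1: [0, -1, 0, 4]
R3 ← R3 + R2: [0, 0, 0, 0]
Echelon form has 2 nonzero rows, so rank(B) = 2.

2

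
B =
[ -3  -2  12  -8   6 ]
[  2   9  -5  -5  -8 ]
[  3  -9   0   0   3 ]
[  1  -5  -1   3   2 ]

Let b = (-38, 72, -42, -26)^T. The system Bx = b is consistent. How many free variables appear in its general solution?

2

Row reduce the augmented matrix [B | b].
R2 ← R2 + (2/3)·R1: [0, 23/3, 3, -31/3, -4, 140/3]
R3 ← R3 + R1: [0, -11, 12, -8, 9, -80]
R4 ← R4 + (1/3)·R1: [0, -17/3, 3, 1/3, 4, -116/3]
R3 ← R3 + (33/23)·R2: [0, 0, 375/23, -525/23, 75/23, -300/23]
R4 ← R4 + (17/23)·R2: [0, 0, 120/23, -168/23, 24/23, -96/23]
R4 ← R4 − (8/25)·R3: [0, 0, 0, 0, 0, 0]
The echelon form has 3 nonzero rows, and every pivot lies in the first 5 columns, so rank(B) = rank([B|b]) = 3.
The system is consistent.
Free variables = (unknowns) − (rank) = 5 − 3 = 2.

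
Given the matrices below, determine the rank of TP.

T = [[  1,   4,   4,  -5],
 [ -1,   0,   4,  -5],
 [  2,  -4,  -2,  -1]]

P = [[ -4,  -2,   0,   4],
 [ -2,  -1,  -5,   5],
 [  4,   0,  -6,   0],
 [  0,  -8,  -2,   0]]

3

First compute TP:
[[  4,  34, -34,  24],
 [ 20,  42, -14,  -4],
 [ -8,   8,  34, -12]]
Now row reduce the product.
R2 ← R2 − (5)·R1: [0, -128, 156, -124]
R3 ← R3 + (2)·R1: [0, 76, -34, 36]
R3 ← R3 + (19/32)·R2: [0, 0, 469/8, -301/8]
3 nonzero rows, so rank(TP) = 3.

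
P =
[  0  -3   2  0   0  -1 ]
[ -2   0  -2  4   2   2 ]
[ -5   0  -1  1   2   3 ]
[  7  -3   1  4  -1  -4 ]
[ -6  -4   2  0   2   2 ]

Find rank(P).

Row reduce to echelon form.
Swap R1 ↔ R2
R3 ← R3 − (5/2)·R1: [0, 0, 4, -9, -3, -2]
R4 ← R4 + (7/2)·R1: [0, -3, -6, 18, 6, 3]
R5 ← R5 − (3)·R1: [0, -4, 8, -12, -4, -4]
R4 ← R4 − R2: [0, 0, -8, 18, 6, 4]
R5 ← R5 − (4/3)·R2: [0, 0, 16/3, -12, -4, -8/3]
R4 ← R4 + (2)·R3: [0, 0, 0, 0, 0, 0]
R5 ← R5 − (4/3)·R3: [0, 0, 0, 0, 0, 0]
Echelon form has 3 nonzero rows, so rank(P) = 3.

3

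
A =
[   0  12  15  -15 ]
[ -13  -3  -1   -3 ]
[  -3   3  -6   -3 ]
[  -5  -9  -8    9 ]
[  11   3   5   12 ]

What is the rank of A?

Row reduce to echelon form.
Swap R1 ↔ R2
R3 ← R3 − (3/13)·R1: [0, 48/13, -75/13, -30/13]
R4 ← R4 − (5/13)·R1: [0, -102/13, -99/13, 132/13]
R5 ← R5 + (11/13)·R1: [0, 6/13, 54/13, 123/13]
R3 ← R3 − (4/13)·R2: [0, 0, -135/13, 30/13]
R4 ← R4 + (17/26)·R2: [0, 0, 57/26, 9/26]
R5 ← R5 − (1/26)·R2: [0, 0, 93/26, 261/26]
R4 ← R4 + (19/90)·R3: [0, 0, 0, 5/6]
R5 ← R5 + (31/90)·R3: [0, 0, 0, 65/6]
R5 ← R5 − (13)·R4: [0, 0, 0, 0]
Echelon form has 4 nonzero rows, so rank(A) = 4.

4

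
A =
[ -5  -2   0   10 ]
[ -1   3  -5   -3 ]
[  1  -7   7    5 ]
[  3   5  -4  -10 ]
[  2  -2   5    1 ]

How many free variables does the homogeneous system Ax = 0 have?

Row reduce to echelon form.
R2 ← R2 − (1/5)·R1: [0, 17/5, -5, -5]
R3 ← R3 + (1/5)·R1: [0, -37/5, 7, 7]
R4 ← R4 + (3/5)·R1: [0, 19/5, -4, -4]
R5 ← R5 + (2/5)·R1: [0, -14/5, 5, 5]
R3 ← R3 + (37/17)·R2: [0, 0, -66/17, -66/17]
R4 ← R4 − (19/17)·R2: [0, 0, 27/17, 27/17]
R5 ← R5 + (14/17)·R2: [0, 0, 15/17, 15/17]
R4 ← R4 + (9/22)·R3: [0, 0, 0, 0]
R5 ← R5 + (5/22)·R3: [0, 0, 0, 0]
3 nonzero rows, so rank(A) = 3.
A has 4 columns; by rank–nullity, nullity = 4 − 3 = 1.

1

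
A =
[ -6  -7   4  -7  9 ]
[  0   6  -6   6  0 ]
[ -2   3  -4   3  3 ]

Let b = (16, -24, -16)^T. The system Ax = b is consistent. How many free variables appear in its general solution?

Row reduce the augmented matrix [A | b].
R3 ← R3 − (1/3)·R1: [0, 16/3, -16/3, 16/3, 0, -64/3]
R3 ← R3 − (8/9)·R2: [0, 0, 0, 0, 0, 0]
The echelon form has 2 nonzero rows, and every pivot lies in the first 5 columns, so rank(A) = rank([A|b]) = 2.
The system is consistent.
Free variables = (unknowns) − (rank) = 5 − 2 = 3.

3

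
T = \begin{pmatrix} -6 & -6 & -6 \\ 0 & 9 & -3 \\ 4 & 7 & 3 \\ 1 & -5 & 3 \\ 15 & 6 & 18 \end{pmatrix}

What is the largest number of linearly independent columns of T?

Row reduce to echelon form.
R3 ← R3 + (2/3)·R1: [0, 3, -1]
R4 ← R4 + (1/6)·R1: [0, -6, 2]
R5 ← R5 + (5/2)·R1: [0, -9, 3]
R3 ← R3 − (1/3)·R2: [0, 0, 0]
R4 ← R4 + (2/3)·R2: [0, 0, 0]
R5 ← R5 + R2: [0, 0, 0]
Echelon form has 2 nonzero rows, so rank(T) = 2.
The rank gives the maximum number of linearly independent columns: 2.

2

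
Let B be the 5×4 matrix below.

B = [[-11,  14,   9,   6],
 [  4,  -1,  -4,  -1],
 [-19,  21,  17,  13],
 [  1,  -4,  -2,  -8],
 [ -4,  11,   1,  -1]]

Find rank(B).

3

Row reduce to echelon form.
R2 ← R2 + (4/11)·R1: [0, 45/11, -8/11, 13/11]
R3 ← R3 − (19/11)·R1: [0, -35/11, 16/11, 29/11]
R4 ← R4 + (1/11)·R1: [0, -30/11, -13/11, -82/11]
R5 ← R5 − (4/11)·R1: [0, 65/11, -25/11, -35/11]
R3 ← R3 + (7/9)·R2: [0, 0, 8/9, 32/9]
R4 ← R4 + (2/3)·R2: [0, 0, -5/3, -20/3]
R5 ← R5 − (13/9)·R2: [0, 0, -11/9, -44/9]
R4 ← R4 + (15/8)·R3: [0, 0, 0, 0]
R5 ← R5 + (11/8)·R3: [0, 0, 0, 0]
Echelon form has 3 nonzero rows, so rank(B) = 3.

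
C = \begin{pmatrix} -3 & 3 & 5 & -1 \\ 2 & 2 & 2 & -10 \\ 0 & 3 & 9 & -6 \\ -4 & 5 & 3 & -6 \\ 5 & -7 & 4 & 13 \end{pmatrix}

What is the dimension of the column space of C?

3

Row reduce to echelon form.
R2 ← R2 + (2/3)·R1: [0, 4, 16/3, -32/3]
R4 ← R4 − (4/3)·R1: [0, 1, -11/3, -14/3]
R5 ← R5 + (5/3)·R1: [0, -2, 37/3, 34/3]
R3 ← R3 − (3/4)·R2: [0, 0, 5, 2]
R4 ← R4 − (1/4)·R2: [0, 0, -5, -2]
R5 ← R5 + (1/2)·R2: [0, 0, 15, 6]
R4 ← R4 + R3: [0, 0, 0, 0]
R5 ← R5 − (3)·R3: [0, 0, 0, 0]
Echelon form has 3 nonzero rows, so rank(C) = 3.
The column space has dimension equal to the rank: 3.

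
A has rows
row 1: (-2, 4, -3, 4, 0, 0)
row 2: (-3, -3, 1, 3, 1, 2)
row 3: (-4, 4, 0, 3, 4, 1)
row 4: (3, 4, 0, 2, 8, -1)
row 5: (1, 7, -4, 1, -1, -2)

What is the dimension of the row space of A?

Row reduce to echelon form.
R2 ← R2 − (3/2)·R1: [0, -9, 11/2, -3, 1, 2]
R3 ← R3 − (2)·R1: [0, -4, 6, -5, 4, 1]
R4 ← R4 + (3/2)·R1: [0, 10, -9/2, 8, 8, -1]
R5 ← R5 + (1/2)·R1: [0, 9, -11/2, 3, -1, -2]
R3 ← R3 − (4/9)·R2: [0, 0, 32/9, -11/3, 32/9, 1/9]
R4 ← R4 + (10/9)·R2: [0, 0, 29/18, 14/3, 82/9, 11/9]
R5 ← R5 + R2: [0, 0, 0, 0, 0, 0]
R4 ← R4 − (29/64)·R3: [0, 0, 0, 405/64, 15/2, 75/64]
Echelon form has 4 nonzero rows, so rank(A) = 4.
The row space has dimension equal to the rank: 4.

4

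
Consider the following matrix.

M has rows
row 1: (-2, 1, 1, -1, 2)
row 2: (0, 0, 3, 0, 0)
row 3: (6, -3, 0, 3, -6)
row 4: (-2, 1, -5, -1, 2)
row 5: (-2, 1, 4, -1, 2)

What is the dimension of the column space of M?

Row reduce to echelon form.
R3 ← R3 + (3)·R1: [0, 0, 3, 0, 0]
R4 ← R4 − R1: [0, 0, -6, 0, 0]
R5 ← R5 − R1: [0, 0, 3, 0, 0]
R3 ← R3 − R2: [0, 0, 0, 0, 0]
R4 ← R4 + (2)·R2: [0, 0, 0, 0, 0]
R5 ← R5 − R2: [0, 0, 0, 0, 0]
Echelon form has 2 nonzero rows, so rank(M) = 2.
The column space has dimension equal to the rank: 2.

2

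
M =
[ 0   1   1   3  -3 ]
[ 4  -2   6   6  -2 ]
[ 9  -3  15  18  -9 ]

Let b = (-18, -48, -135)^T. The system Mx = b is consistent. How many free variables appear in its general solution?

Row reduce the augmented matrix [M | b].
Swap R1 ↔ R2
R3 ← R3 − (9/4)·R1: [0, 3/2, 3/2, 9/2, -9/2, -27]
R3 ← R3 − (3/2)·R2: [0, 0, 0, 0, 0, 0]
The echelon form has 2 nonzero rows, and every pivot lies in the first 5 columns, so rank(M) = rank([M|b]) = 2.
The system is consistent.
Free variables = (unknowns) − (rank) = 5 − 2 = 3.

3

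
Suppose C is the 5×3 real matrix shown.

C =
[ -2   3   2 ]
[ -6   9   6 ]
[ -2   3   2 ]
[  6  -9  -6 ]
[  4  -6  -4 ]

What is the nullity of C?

2

Row reduce to echelon form.
R2 ← R2 − (3)·R1: [0, 0, 0]
R3 ← R3 − R1: [0, 0, 0]
R4 ← R4 + (3)·R1: [0, 0, 0]
R5 ← R5 + (2)·R1: [0, 0, 0]
1 nonzero row, so rank(C) = 1.
C has 3 columns; by rank–nullity, nullity = 3 − 1 = 2.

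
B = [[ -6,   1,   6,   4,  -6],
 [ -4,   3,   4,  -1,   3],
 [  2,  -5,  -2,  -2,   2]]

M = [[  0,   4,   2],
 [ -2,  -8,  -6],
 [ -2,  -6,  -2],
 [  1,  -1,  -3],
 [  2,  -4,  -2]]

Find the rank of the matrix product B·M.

First compute BM:
[[-22, -48, -30],
 [ -9, -75, -37],
 [ 16,  54,  40]]
Now row reduce the product.
R2 ← R2 − (9/22)·R1: [0, -609/11, -272/11]
R3 ← R3 + (8/11)·R1: [0, 210/11, 200/11]
R3 ← R3 + (10/29)·R2: [0, 0, 280/29]
3 nonzero rows, so rank(BM) = 3.

3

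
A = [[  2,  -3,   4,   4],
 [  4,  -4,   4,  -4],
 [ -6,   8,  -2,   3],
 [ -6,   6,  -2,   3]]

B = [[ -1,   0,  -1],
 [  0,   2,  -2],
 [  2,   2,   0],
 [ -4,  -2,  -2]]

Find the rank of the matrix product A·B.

First compute AB:
[[-10,  -6,  -4],
 [ 20,   8,  12],
 [-10,   6, -16],
 [-10,   2, -12]]
Now row reduce the product.
R2 ← R2 + (2)·R1: [0, -4, 4]
R3 ← R3 − R1: [0, 12, -12]
R4 ← R4 − R1: [0, 8, -8]
R3 ← R3 + (3)·R2: [0, 0, 0]
R4 ← R4 + (2)·R2: [0, 0, 0]
2 nonzero rows, so rank(AB) = 2.

2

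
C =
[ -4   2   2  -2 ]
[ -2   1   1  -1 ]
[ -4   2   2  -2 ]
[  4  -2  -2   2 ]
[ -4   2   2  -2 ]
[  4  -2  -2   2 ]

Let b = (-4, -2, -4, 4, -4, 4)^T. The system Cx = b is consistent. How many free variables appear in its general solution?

Row reduce the augmented matrix [C | b].
R2 ← R2 − (1/2)·R1: [0, 0, 0, 0, 0]
R3 ← R3 − R1: [0, 0, 0, 0, 0]
R4 ← R4 + R1: [0, 0, 0, 0, 0]
R5 ← R5 − R1: [0, 0, 0, 0, 0]
R6 ← R6 + R1: [0, 0, 0, 0, 0]
The echelon form has 1 nonzero rows, and every pivot lies in the first 4 columns, so rank(C) = rank([C|b]) = 1.
The system is consistent.
Free variables = (unknowns) − (rank) = 4 − 1 = 3.

3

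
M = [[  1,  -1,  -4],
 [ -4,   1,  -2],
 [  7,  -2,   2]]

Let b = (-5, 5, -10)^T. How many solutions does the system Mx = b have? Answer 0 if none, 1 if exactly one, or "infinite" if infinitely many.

infinite

Row reduce the augmented matrix [M | b].
R2 ← R2 + (4)·R1: [0, -3, -18, -15]
R3 ← R3 − (7)·R1: [0, 5, 30, 25]
R3 ← R3 + (5/3)·R2: [0, 0, 0, 0]
The echelon form has 2 nonzero rows, and every pivot lies in the first 3 columns, so rank(M) = rank([M|b]) = 2.
The system is consistent.
rank = 2 < 3 unknowns, so there are infinitely many solutions.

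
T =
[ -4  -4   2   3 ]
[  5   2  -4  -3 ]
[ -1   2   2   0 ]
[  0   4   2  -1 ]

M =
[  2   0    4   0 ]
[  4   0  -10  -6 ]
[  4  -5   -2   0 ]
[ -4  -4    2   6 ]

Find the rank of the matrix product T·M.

First compute TM:
[[-28, -22,  26,  42],
 [ 14,  32,   2, -30],
 [ 14, -10, -28, -12],
 [ 28,  -6, -46, -30]]
Now row reduce the product.
R2 ← R2 + (1/2)·R1: [0, 21, 15, -9]
R3 ← R3 + (1/2)·R1: [0, -21, -15, 9]
R4 ← R4 + R1: [0, -28, -20, 12]
R3 ← R3 + R2: [0, 0, 0, 0]
R4 ← R4 + (4/3)·R2: [0, 0, 0, 0]
2 nonzero rows, so rank(TM) = 2.

2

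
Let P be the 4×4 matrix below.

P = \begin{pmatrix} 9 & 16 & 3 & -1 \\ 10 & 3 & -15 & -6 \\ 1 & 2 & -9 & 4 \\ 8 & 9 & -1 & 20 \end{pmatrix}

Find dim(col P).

Row reduce to echelon form.
R2 ← R2 − (10/9)·R1: [0, -133/9, -55/3, -44/9]
R3 ← R3 − (1/9)·R1: [0, 2/9, -28/3, 37/9]
R4 ← R4 − (8/9)·R1: [0, -47/9, -11/3, 188/9]
R3 ← R3 + (2/133)·R2: [0, 0, -1278/133, 537/133]
R4 ← R4 − (47/133)·R2: [0, 0, 374/133, 3008/133]
R4 ← R4 + (187/639)·R3: [0, 0, 0, 5069/213]
Echelon form has 4 nonzero rows, so rank(P) = 4.
The column space has dimension equal to the rank: 4.

4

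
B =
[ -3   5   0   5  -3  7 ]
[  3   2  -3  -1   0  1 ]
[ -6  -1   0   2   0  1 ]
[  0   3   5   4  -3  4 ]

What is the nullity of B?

Row reduce to echelon form.
R2 ← R2 + R1: [0, 7, -3, 4, -3, 8]
R3 ← R3 − (2)·R1: [0, -11, 0, -8, 6, -13]
R3 ← R3 + (11/7)·R2: [0, 0, -33/7, -12/7, 9/7, -3/7]
R4 ← R4 − (3/7)·R2: [0, 0, 44/7, 16/7, -12/7, 4/7]
R4 ← R4 + (4/3)·R3: [0, 0, 0, 0, 0, 0]
3 nonzero rows, so rank(B) = 3.
B has 6 columns; by rank–nullity, nullity = 6 − 3 = 3.

3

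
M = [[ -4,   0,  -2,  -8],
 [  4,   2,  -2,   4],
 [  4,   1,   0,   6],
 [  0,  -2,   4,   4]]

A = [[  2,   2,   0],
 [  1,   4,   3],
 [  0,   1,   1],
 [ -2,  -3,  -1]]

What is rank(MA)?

2

First compute MA:
[[  8,  14,   6],
 [  2,   2,   0],
 [ -3,  -6,  -3],
 [-10, -16,  -6]]
Now row reduce the product.
R2 ← R2 − (1/4)·R1: [0, -3/2, -3/2]
R3 ← R3 + (3/8)·R1: [0, -3/4, -3/4]
R4 ← R4 + (5/4)·R1: [0, 3/2, 3/2]
R3 ← R3 − (1/2)·R2: [0, 0, 0]
R4 ← R4 + R2: [0, 0, 0]
2 nonzero rows, so rank(MA) = 2.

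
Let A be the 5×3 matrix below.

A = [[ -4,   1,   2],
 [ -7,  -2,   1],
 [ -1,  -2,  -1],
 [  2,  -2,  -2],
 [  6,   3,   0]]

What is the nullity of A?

Row reduce to echelon form.
R2 ← R2 − (7/4)·R1: [0, -15/4, -5/2]
R3 ← R3 − (1/4)·R1: [0, -9/4, -3/2]
R4 ← R4 + (1/2)·R1: [0, -3/2, -1]
R5 ← R5 + (3/2)·R1: [0, 9/2, 3]
R3 ← R3 − (3/5)·R2: [0, 0, 0]
R4 ← R4 − (2/5)·R2: [0, 0, 0]
R5 ← R5 + (6/5)·R2: [0, 0, 0]
2 nonzero rows, so rank(A) = 2.
A has 3 columns; by rank–nullity, nullity = 3 − 2 = 1.

1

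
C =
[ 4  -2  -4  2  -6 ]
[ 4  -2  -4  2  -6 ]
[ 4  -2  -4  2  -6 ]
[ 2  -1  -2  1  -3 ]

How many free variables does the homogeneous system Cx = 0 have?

Row reduce to echelon form.
R2 ← R2 − R1: [0, 0, 0, 0, 0]
R3 ← R3 − R1: [0, 0, 0, 0, 0]
R4 ← R4 − (1/2)·R1: [0, 0, 0, 0, 0]
1 nonzero row, so rank(C) = 1.
C has 5 columns; by rank–nullity, nullity = 5 − 1 = 4.

4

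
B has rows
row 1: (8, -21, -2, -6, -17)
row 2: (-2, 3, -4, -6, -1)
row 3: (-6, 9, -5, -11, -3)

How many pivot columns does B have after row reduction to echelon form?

3

Row reduce to echelon form.
R2 ← R2 + (1/4)·R1: [0, -9/4, -9/2, -15/2, -21/4]
R3 ← R3 + (3/4)·R1: [0, -27/4, -13/2, -31/2, -63/4]
R3 ← R3 − (3)·R2: [0, 0, 7, 7, 0]
Echelon form has 3 nonzero rows, so rank(B) = 3.
Each nonzero row contributes one pivot column: 3 pivot columns.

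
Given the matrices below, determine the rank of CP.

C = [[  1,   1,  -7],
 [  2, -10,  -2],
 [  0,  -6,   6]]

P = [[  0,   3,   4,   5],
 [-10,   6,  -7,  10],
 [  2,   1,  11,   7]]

First compute CP:
[[-24,   2, -80, -34],
 [ 96, -56,  56, -104],
 [ 72, -30, 108, -18]]
Now row reduce the product.
R2 ← R2 + (4)·R1: [0, -48, -264, -240]
R3 ← R3 + (3)·R1: [0, -24, -132, -120]
R3 ← R3 − (1/2)·R2: [0, 0, 0, 0]
2 nonzero rows, so rank(CP) = 2.

2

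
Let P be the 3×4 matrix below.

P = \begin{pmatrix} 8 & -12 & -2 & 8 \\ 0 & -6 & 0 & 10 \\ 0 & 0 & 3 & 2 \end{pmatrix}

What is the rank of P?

Row reduce to echelon form.
Echelon form has 3 nonzero rows, so rank(P) = 3.

3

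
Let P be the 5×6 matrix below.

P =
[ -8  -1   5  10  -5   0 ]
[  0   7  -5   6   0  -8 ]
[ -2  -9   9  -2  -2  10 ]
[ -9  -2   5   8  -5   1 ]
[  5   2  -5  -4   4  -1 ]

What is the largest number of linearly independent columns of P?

4

Row reduce to echelon form.
R3 ← R3 − (1/4)·R1: [0, -35/4, 31/4, -9/2, -3/4, 10]
R4 ← R4 − (9/8)·R1: [0, -7/8, -5/8, -13/4, 5/8, 1]
R5 ← R5 + (5/8)·R1: [0, 11/8, -15/8, 9/4, 7/8, -1]
R3 ← R3 + (5/4)·R2: [0, 0, 3/2, 3, -3/4, 0]
R4 ← R4 + (1/8)·R2: [0, 0, -5/4, -5/2, 5/8, 0]
R5 ← R5 − (11/56)·R2: [0, 0, -25/28, 15/14, 7/8, 4/7]
R4 ← R4 + (5/6)·R3: [0, 0, 0, 0, 0, 0]
R5 ← R5 + (25/42)·R3: [0, 0, 0, 20/7, 3/7, 4/7]
Swap R4 ↔ R5
Echelon form has 4 nonzero rows, so rank(P) = 4.
The rank gives the maximum number of linearly independent columns: 4.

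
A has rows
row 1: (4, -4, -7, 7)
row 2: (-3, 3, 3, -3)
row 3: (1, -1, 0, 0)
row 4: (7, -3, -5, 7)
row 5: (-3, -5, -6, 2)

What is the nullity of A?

1

Row reduce to echelon form.
R2 ← R2 + (3/4)·R1: [0, 0, -9/4, 9/4]
R3 ← R3 − (1/4)·R1: [0, 0, 7/4, -7/4]
R4 ← R4 − (7/4)·R1: [0, 4, 29/4, -21/4]
R5 ← R5 + (3/4)·R1: [0, -8, -45/4, 29/4]
Swap R2 ↔ R4
R5 ← R5 + (2)·R2: [0, 0, 13/4, -13/4]
R4 ← R4 + (9/7)·R3: [0, 0, 0, 0]
R5 ← R5 − (13/7)·R3: [0, 0, 0, 0]
3 nonzero rows, so rank(A) = 3.
A has 4 columns; by rank–nullity, nullity = 4 − 3 = 1.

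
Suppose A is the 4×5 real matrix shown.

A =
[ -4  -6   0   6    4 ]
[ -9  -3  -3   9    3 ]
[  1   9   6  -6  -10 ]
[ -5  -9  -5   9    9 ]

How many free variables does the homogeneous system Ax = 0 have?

2

Row reduce to echelon form.
R2 ← R2 − (9/4)·R1: [0, 21/2, -3, -9/2, -6]
R3 ← R3 + (1/4)·R1: [0, 15/2, 6, -9/2, -9]
R4 ← R4 − (5/4)·R1: [0, -3/2, -5, 3/2, 4]
R3 ← R3 − (5/7)·R2: [0, 0, 57/7, -9/7, -33/7]
R4 ← R4 + (1/7)·R2: [0, 0, -38/7, 6/7, 22/7]
R4 ← R4 + (2/3)·R3: [0, 0, 0, 0, 0]
3 nonzero rows, so rank(A) = 3.
A has 5 columns; by rank–nullity, nullity = 5 − 3 = 2.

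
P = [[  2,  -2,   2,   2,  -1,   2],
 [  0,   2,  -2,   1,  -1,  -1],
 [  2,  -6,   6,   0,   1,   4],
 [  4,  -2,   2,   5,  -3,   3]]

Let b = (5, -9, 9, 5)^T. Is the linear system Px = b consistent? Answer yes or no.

no

Row reduce the augmented matrix [P | b].
R3 ← R3 − R1: [0, -4, 4, -2, 2, 2, 4]
R4 ← R4 − (2)·R1: [0, 2, -2, 1, -1, -1, -5]
R3 ← R3 + (2)·R2: [0, 0, 0, 0, 0, 0, -14]
R4 ← R4 − R2: [0, 0, 0, 0, 0, 0, 4]
R4 ← R4 + (2/7)·R3: [0, 0, 0, 0, 0, 0, 0]
The echelon form has 3 nonzero rows; the last pivot sits in the augmented column, so rank(P) = 2 but rank([P|b]) = 3.
Since the ranks differ, the system is inconsistent.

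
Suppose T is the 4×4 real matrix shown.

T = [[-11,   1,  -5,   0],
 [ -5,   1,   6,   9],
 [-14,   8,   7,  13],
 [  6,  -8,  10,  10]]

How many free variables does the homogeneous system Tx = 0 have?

1

Row reduce to echelon form.
R2 ← R2 − (5/11)·R1: [0, 6/11, 91/11, 9]
R3 ← R3 − (14/11)·R1: [0, 74/11, 147/11, 13]
R4 ← R4 + (6/11)·R1: [0, -82/11, 80/11, 10]
R3 ← R3 − (37/3)·R2: [0, 0, -266/3, -98]
R4 ← R4 + (41/3)·R2: [0, 0, 361/3, 133]
R4 ← R4 + (19/14)·R3: [0, 0, 0, 0]
3 nonzero rows, so rank(T) = 3.
T has 4 columns; by rank–nullity, nullity = 4 − 3 = 1.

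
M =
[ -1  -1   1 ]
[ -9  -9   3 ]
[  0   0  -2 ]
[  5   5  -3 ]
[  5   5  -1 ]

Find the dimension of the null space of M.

Row reduce to echelon form.
R2 ← R2 − (9)·R1: [0, 0, -6]
R4 ← R4 + (5)·R1: [0, 0, 2]
R5 ← R5 + (5)·R1: [0, 0, 4]
R3 ← R3 − (1/3)·R2: [0, 0, 0]
R4 ← R4 + (1/3)·R2: [0, 0, 0]
R5 ← R5 + (2/3)·R2: [0, 0, 0]
2 nonzero rows, so rank(M) = 2.
M has 3 columns; by rank–nullity, nullity = 3 − 2 = 1.

1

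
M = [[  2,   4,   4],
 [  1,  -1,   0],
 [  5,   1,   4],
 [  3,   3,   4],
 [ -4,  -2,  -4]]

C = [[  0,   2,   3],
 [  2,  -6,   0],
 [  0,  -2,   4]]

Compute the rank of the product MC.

2

First compute MC:
[[  8, -28,  22],
 [ -2,   8,   3],
 [  2,  -4,  31],
 [  6, -20,  25],
 [ -4,  12, -28]]
Now row reduce the product.
R2 ← R2 + (1/4)·R1: [0, 1, 17/2]
R3 ← R3 − (1/4)·R1: [0, 3, 51/2]
R4 ← R4 − (3/4)·R1: [0, 1, 17/2]
R5 ← R5 + (1/2)·R1: [0, -2, -17]
R3 ← R3 − (3)·R2: [0, 0, 0]
R4 ← R4 − R2: [0, 0, 0]
R5 ← R5 + (2)·R2: [0, 0, 0]
2 nonzero rows, so rank(MC) = 2.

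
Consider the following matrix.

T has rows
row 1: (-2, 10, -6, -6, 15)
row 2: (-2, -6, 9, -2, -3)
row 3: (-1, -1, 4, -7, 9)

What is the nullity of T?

Row reduce to echelon form.
R2 ← R2 − R1: [0, -16, 15, 4, -18]
R3 ← R3 − (1/2)·R1: [0, -6, 7, -4, 3/2]
R3 ← R3 − (3/8)·R2: [0, 0, 11/8, -11/2, 33/4]
3 nonzero rows, so rank(T) = 3.
T has 5 columns; by rank–nullity, nullity = 5 − 3 = 2.

2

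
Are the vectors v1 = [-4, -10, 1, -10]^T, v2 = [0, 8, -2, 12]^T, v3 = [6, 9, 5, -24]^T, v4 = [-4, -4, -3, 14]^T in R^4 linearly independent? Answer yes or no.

Form the matrix with these vectors as rows and row reduce.
R3 ← R3 + (3/2)·R1: [0, -6, 13/2, -39]
R4 ← R4 − R1: [0, 6, -4, 24]
R3 ← R3 + (3/4)·R2: [0, 0, 5, -30]
R4 ← R4 − (3/4)·R2: [0, 0, -5/2, 15]
R4 ← R4 + (1/2)·R3: [0, 0, 0, 0]
3 nonzero rows, so the 4 vectors span a space of dimension 3.
Since 3 < 4, the vectors are linearly dependent.

no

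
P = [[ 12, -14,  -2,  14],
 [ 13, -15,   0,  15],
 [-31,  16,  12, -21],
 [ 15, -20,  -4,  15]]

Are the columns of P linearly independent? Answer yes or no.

Row reduce P to echelon form.
R2 ← R2 − (13/12)·R1: [0, 1/6, 13/6, -1/6]
R3 ← R3 + (31/12)·R1: [0, -121/6, 41/6, 91/6]
R4 ← R4 − (5/4)·R1: [0, -5/2, -3/2, -5/2]
R3 ← R3 + (121)·R2: [0, 0, 269, -5]
R4 ← R4 + (15)·R2: [0, 0, 31, -5]
R4 ← R4 − (31/269)·R3: [0, 0, 0, -1190/269]
4 pivots among 4 columns.
Every column is a pivot column, so the columns are linearly independent.

yes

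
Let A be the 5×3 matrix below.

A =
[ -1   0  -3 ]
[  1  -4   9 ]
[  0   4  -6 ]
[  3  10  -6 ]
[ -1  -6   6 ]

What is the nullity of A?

1

Row reduce to echelon form.
R2 ← R2 + R1: [0, -4, 6]
R4 ← R4 + (3)·R1: [0, 10, -15]
R5 ← R5 − R1: [0, -6, 9]
R3 ← R3 + R2: [0, 0, 0]
R4 ← R4 + (5/2)·R2: [0, 0, 0]
R5 ← R5 − (3/2)·R2: [0, 0, 0]
2 nonzero rows, so rank(A) = 2.
A has 3 columns; by rank–nullity, nullity = 3 − 2 = 1.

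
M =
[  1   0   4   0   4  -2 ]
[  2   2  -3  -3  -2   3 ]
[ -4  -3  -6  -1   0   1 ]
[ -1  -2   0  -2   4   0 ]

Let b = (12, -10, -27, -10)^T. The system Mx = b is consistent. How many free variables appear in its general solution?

2

Row reduce the augmented matrix [M | b].
R2 ← R2 − (2)·R1: [0, 2, -11, -3, -10, 7, -34]
R3 ← R3 + (4)·R1: [0, -3, 10, -1, 16, -7, 21]
R4 ← R4 + R1: [0, -2, 4, -2, 8, -2, 2]
R3 ← R3 + (3/2)·R2: [0, 0, -13/2, -11/2, 1, 7/2, -30]
R4 ← R4 + R2: [0, 0, -7, -5, -2, 5, -32]
R4 ← R4 − (14/13)·R3: [0, 0, 0, 12/13, -40/13, 16/13, 4/13]
The echelon form has 4 nonzero rows, and every pivot lies in the first 6 columns, so rank(M) = rank([M|b]) = 4.
The system is consistent.
Free variables = (unknowns) − (rank) = 6 − 4 = 2.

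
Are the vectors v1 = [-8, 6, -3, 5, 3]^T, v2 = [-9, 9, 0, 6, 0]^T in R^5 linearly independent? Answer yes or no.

Form the matrix with these vectors as rows and row reduce.
R2 ← R2 − (9/8)·R1: [0, 9/4, 27/8, 3/8, -27/8]
2 nonzero rows, so the 2 vectors span a space of dimension 2.
Since 2 = 2, the vectors are linearly independent.

yes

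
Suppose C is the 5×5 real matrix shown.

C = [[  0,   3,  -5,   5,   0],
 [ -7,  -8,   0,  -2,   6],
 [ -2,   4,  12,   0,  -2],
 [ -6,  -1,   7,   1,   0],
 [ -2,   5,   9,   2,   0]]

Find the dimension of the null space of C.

1

Row reduce to echelon form.
Swap R1 ↔ R2
R3 ← R3 − (2/7)·R1: [0, 44/7, 12, 4/7, -26/7]
R4 ← R4 − (6/7)·R1: [0, 41/7, 7, 19/7, -36/7]
R5 ← R5 − (2/7)·R1: [0, 51/7, 9, 18/7, -12/7]
R3 ← R3 − (44/21)·R2: [0, 0, 472/21, -208/21, -26/7]
R4 ← R4 − (41/21)·R2: [0, 0, 352/21, -148/21, -36/7]
R5 ← R5 − (17/7)·R2: [0, 0, 148/7, -67/7, -12/7]
R4 ← R4 − (44/59)·R3: [0, 0, 0, 20/59, -140/59]
R5 ← R5 − (111/118)·R3: [0, 0, 0, -15/59, 105/59]
R5 ← R5 + (3/4)·R4: [0, 0, 0, 0, 0]
4 nonzero rows, so rank(C) = 4.
C has 5 columns; by rank–nullity, nullity = 5 − 4 = 1.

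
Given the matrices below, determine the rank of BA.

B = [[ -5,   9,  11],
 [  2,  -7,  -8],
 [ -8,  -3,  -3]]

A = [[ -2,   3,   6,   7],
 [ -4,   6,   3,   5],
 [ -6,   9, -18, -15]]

2

First compute BA:
[[-92, 138, -201, -155],
 [ 72, -108, 135,  99],
 [ 46, -69,  -3, -26]]
Now row reduce the product.
R2 ← R2 + (18/23)·R1: [0, 0, -513/23, -513/23]
R3 ← R3 + (1/2)·R1: [0, 0, -207/2, -207/2]
R3 ← R3 − (529/114)·R2: [0, 0, 0, 0]
2 nonzero rows, so rank(BA) = 2.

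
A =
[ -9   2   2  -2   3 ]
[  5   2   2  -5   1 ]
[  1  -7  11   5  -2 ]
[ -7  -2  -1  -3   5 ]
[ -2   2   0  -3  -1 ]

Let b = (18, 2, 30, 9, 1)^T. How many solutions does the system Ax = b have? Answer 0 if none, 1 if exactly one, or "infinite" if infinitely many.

Row reduce the augmented matrix [A | b].
R2 ← R2 + (5/9)·R1: [0, 28/9, 28/9, -55/9, 8/3, 12]
R3 ← R3 + (1/9)·R1: [0, -61/9, 101/9, 43/9, -5/3, 32]
R4 ← R4 − (7/9)·R1: [0, -32/9, -23/9, -13/9, 8/3, -5]
R5 ← R5 − (2/9)·R1: [0, 14/9, -4/9, -23/9, -5/3, -3]
R3 ← R3 + (61/28)·R2: [0, 0, 18, -239/28, 29/7, 407/7]
R4 ← R4 + (8/7)·R2: [0, 0, 1, -59/7, 40/7, 61/7]
R5 ← R5 − (1/2)·R2: [0, 0, -2, 1/2, -3, -9]
R4 ← R4 − (1/18)·R3: [0, 0, 0, -4009/504, 691/126, 691/126]
R5 ← R5 + (1/9)·R3: [0, 0, 0, -113/252, -160/63, -160/63]
R5 ← R5 − (226/4009)·R4: [0, 0, 0, 0, -11421/4009, -11421/4009]
The echelon form has 5 nonzero rows, and every pivot lies in the first 5 columns, so rank(A) = rank([A|b]) = 5.
The system is consistent.
rank = 5 = number of unknowns, so the solution is unique.

1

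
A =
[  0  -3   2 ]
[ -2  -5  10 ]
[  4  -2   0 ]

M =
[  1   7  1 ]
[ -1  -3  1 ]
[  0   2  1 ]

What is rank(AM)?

First compute AM:
[[  3,  13,  -1],
 [  3,  21,   3],
 [  6,  34,   2]]
Now row reduce the product.
R2 ← R2 − R1: [0, 8, 4]
R3 ← R3 − (2)·R1: [0, 8, 4]
R3 ← R3 − R2: [0, 0, 0]
2 nonzero rows, so rank(AM) = 2.

2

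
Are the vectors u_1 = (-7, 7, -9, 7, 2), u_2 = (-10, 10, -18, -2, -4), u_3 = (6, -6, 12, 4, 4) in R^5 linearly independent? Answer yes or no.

Form the matrix with these vectors as rows and row reduce.
R2 ← R2 − (10/7)·R1: [0, 0, -36/7, -12, -48/7]
R3 ← R3 + (6/7)·R1: [0, 0, 30/7, 10, 40/7]
R3 ← R3 + (5/6)·R2: [0, 0, 0, 0, 0]
2 nonzero rows, so the 3 vectors span a space of dimension 2.
Since 2 < 3, the vectors are linearly dependent.

no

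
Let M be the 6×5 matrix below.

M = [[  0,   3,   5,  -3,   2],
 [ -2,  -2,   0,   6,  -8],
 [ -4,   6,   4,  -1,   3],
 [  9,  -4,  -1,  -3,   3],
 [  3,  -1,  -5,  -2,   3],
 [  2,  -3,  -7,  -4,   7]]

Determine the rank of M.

5

Row reduce to echelon form.
Swap R1 ↔ R2
R3 ← R3 − (2)·R1: [0, 10, 4, -13, 19]
R4 ← R4 + (9/2)·R1: [0, -13, -1, 24, -33]
R5 ← R5 + (3/2)·R1: [0, -4, -5, 7, -9]
R6 ← R6 + R1: [0, -5, -7, 2, -1]
R3 ← R3 − (10/3)·R2: [0, 0, -38/3, -3, 37/3]
R4 ← R4 + (13/3)·R2: [0, 0, 62/3, 11, -73/3]
R5 ← R5 + (4/3)·R2: [0, 0, 5/3, 3, -19/3]
R6 ← R6 + (5/3)·R2: [0, 0, 4/3, -3, 7/3]
R4 ← R4 + (31/19)·R3: [0, 0, 0, 116/19, -80/19]
R5 ← R5 + (5/38)·R3: [0, 0, 0, 99/38, -179/38]
R6 ← R6 + (2/19)·R3: [0, 0, 0, -63/19, 69/19]
R5 ← R5 − (99/232)·R4: [0, 0, 0, 0, -169/58]
R6 ← R6 + (63/116)·R4: [0, 0, 0, 0, 39/29]
R6 ← R6 + (6/13)·R5: [0, 0, 0, 0, 0]
Echelon form has 5 nonzero rows, so rank(M) = 5.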